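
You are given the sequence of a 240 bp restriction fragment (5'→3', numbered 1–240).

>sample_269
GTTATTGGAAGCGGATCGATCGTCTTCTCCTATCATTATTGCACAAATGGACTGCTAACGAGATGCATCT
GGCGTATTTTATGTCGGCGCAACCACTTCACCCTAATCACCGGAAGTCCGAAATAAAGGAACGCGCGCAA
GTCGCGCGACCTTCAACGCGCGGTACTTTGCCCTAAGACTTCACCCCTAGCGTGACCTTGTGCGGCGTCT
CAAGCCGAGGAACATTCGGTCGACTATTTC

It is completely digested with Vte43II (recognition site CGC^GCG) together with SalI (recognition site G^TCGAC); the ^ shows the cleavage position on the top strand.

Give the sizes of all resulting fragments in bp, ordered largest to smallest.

Vte43II sites (CGCGCG) start at positions 132, 143, 157.
Vte43II cuts after base 3 of each site, so after positions 134, 145, 159.
The SalI site (GTCGAC) starts at position 229.
SalI cuts after the first base of each site, so after position 229.
Combined cut positions: 134, 145, 159, 229.
Linear molecule, 4 cuts → 5 fragments:
  1–134 → 134 bp
  135–145 → 11 bp
  146–159 → 14 bp
  160–229 → 70 bp
  230–240 → 11 bp
Sorted largest to smallest: 134, 70, 14, 11, 11 bp.

134, 70, 14, 11, 11 bp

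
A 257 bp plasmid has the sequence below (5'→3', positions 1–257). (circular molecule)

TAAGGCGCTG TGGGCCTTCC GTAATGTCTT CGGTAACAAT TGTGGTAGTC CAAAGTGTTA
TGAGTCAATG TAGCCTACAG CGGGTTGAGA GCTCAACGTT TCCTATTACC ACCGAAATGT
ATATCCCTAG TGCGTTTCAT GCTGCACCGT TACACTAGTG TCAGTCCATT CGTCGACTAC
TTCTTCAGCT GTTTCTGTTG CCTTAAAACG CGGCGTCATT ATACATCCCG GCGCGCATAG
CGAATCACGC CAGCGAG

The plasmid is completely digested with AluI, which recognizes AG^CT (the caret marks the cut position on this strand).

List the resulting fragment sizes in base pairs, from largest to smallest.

160, 97 bp

AluI sites (AGCT) start at positions 90, 187.
AluI cuts after base 2 of each site, so after positions 91, 188.
Circular molecule, 2 cuts → 2 fragments:
  92–188 → 97 bp
  189–257 then 1–91 → 69 + 91 = 160 bp
Sorted largest to smallest: 160, 97 bp.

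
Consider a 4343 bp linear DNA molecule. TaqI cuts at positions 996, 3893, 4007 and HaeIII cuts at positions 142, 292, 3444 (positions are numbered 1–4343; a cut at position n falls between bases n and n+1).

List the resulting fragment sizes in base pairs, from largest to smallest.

Combined cut positions (sorted): 142, 292, 996, 3444, 3893, 4007.
Linear molecule, 6 cuts → 7 fragments:
  142 − 0 = 142 bp
  292 − 142 = 150 bp
  996 − 292 = 704 bp
  3444 − 996 = 2448 bp
  3893 − 3444 = 449 bp
  4007 − 3893 = 114 bp
  4343 − 4007 = 336 bp
Sorted largest to smallest: 2448, 704, 449, 336, 150, 142, 114 bp.

2448, 704, 449, 336, 150, 142, 114 bp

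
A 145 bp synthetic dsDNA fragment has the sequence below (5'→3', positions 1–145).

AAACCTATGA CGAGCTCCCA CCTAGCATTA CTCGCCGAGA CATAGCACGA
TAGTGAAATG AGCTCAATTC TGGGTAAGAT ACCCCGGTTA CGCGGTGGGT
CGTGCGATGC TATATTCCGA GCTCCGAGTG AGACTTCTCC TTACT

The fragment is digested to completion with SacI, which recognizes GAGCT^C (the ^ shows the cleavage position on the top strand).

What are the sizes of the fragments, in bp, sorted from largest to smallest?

SacI sites (GAGCTC) start at positions 12, 60, 119.
SacI cuts after base 5 of each site (before the last base), so after positions 16, 64, 123.
Linear molecule, 3 cuts → 4 fragments:
  1–16 → 16 bp
  17–64 → 48 bp
  65–123 → 59 bp
  124–145 → 22 bp
Sorted largest to smallest: 59, 48, 22, 16 bp.

59, 48, 22, 16 bp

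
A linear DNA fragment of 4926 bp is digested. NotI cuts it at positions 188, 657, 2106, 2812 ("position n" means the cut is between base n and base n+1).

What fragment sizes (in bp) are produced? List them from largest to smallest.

2114, 1449, 706, 469, 188 bp

Linear molecule, 4 cuts → 5 fragments:
  188 − 0 = 188 bp
  657 − 188 = 469 bp
  2106 − 657 = 1449 bp
  2812 − 2106 = 706 bp
  4926 − 2812 = 2114 bp
Sorted largest to smallest: 2114, 1449, 706, 469, 188 bp.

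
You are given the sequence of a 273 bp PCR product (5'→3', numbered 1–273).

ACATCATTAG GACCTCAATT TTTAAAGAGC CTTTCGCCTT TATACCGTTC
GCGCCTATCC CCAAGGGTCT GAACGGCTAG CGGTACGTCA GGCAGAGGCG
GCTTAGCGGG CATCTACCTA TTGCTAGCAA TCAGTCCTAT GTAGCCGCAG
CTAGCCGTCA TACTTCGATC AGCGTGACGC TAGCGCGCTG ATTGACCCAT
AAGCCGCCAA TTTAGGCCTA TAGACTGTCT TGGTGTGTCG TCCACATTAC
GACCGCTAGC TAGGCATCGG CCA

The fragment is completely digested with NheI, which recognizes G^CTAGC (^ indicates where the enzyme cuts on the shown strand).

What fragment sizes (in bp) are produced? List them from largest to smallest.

NheI sites (GCTAGC) start at positions 76, 123, 150, 179, 255.
NheI cuts after the first base of each site, so after positions 76, 123, 150, 179, 255.
Linear molecule, 5 cuts → 6 fragments:
  1–76 → 76 bp
  77–123 → 47 bp
  124–150 → 27 bp
  151–179 → 29 bp
  180–255 → 76 bp
  256–273 → 18 bp
Sorted largest to smallest: 76, 76, 47, 29, 27, 18 bp.

76, 76, 47, 29, 27, 18 bp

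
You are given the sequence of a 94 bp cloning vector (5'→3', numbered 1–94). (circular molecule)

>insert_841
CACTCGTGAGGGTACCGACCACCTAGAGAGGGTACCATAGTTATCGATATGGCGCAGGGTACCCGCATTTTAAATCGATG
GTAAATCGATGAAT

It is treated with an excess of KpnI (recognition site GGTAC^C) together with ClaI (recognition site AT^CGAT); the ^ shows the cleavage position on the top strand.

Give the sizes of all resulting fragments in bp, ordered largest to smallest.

KpnI sites (GGTACC) start at positions 11, 31, 58.
KpnI cuts after base 5 of each site (before the last base), so after positions 15, 35, 62.
ClaI sites (ATCGAT) start at positions 43, 74, 85.
ClaI cuts after base 2 of each site, so after positions 44, 75, 86.
Combined cut positions: 15, 35, 44, 62, 75, 86.
Circular molecule, 6 cuts → 6 fragments:
  16–35 → 20 bp
  36–44 → 9 bp
  45–62 → 18 bp
  63–75 → 13 bp
  76–86 → 11 bp
  87–94 then 1–15 → 8 + 15 = 23 bp
Sorted largest to smallest: 23, 20, 18, 13, 11, 9 bp.

23, 20, 18, 13, 11, 9 bp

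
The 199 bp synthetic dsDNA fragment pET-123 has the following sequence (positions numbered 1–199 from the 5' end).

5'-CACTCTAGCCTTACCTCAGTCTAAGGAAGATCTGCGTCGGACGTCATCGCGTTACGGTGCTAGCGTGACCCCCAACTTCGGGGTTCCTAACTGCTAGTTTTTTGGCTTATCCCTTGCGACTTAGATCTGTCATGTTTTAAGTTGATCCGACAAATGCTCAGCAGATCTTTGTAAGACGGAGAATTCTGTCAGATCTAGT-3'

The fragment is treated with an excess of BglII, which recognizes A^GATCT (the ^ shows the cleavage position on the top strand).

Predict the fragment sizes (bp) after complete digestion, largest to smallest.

95, 40, 28, 28, 8 bp

BglII sites (AGATCT) start at positions 28, 123, 163, 191.
BglII cuts after the first base of each site, so after positions 28, 123, 163, 191.
Linear molecule, 4 cuts → 5 fragments:
  1–28 → 28 bp
  29–123 → 95 bp
  124–163 → 40 bp
  164–191 → 28 bp
  192–199 → 8 bp
Sorted largest to smallest: 95, 40, 28, 28, 8 bp.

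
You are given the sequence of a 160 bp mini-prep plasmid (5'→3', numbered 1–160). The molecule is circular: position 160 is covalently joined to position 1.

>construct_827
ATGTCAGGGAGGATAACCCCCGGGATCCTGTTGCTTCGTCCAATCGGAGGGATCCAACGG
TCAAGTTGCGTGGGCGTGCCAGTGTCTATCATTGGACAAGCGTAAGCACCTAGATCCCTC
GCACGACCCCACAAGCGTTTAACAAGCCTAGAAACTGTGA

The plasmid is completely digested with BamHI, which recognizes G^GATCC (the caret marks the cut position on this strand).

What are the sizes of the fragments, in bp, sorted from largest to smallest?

133, 27 bp

BamHI sites (GGATCC) start at positions 23, 50.
BamHI cuts after the first base of each site, so after positions 23, 50.
Circular molecule, 2 cuts → 2 fragments:
  24–50 → 27 bp
  51–160 then 1–23 → 110 + 23 = 133 bp
Sorted largest to smallest: 133, 27 bp.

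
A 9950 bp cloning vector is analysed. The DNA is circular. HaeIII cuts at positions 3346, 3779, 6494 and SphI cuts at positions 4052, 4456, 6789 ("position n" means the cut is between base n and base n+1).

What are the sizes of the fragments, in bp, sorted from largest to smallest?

6507, 2038, 433, 404, 295, 273 bp

Combined cut positions (sorted): 3346, 3779, 4052, 4456, 6494, 6789.
Circular molecule, 6 cuts → 6 fragments:
  3779 − 3346 = 433 bp
  4052 − 3779 = 273 bp
  4456 − 4052 = 404 bp
  6494 − 4456 = 2038 bp
  6789 − 6494 = 295 bp
  wrap: 9950 − 6789 + 3346 = 6507 bp
Sorted largest to smallest: 6507, 2038, 433, 404, 295, 273 bp.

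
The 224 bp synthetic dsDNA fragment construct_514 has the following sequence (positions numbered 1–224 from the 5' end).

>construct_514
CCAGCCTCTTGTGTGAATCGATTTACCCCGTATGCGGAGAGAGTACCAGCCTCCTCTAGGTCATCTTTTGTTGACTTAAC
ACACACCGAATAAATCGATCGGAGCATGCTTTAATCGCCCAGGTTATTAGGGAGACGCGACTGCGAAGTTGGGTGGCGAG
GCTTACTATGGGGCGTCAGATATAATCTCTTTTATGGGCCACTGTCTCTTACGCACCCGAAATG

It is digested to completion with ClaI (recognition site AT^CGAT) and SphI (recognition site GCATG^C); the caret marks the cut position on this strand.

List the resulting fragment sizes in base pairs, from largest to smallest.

116, 77, 18, 13 bp

ClaI sites (ATCGAT) start at positions 17, 94.
ClaI cuts after base 2 of each site, so after positions 18, 95.
The SphI site (GCATGC) starts at position 104.
SphI cuts after base 5 of each site (before the last base), so after position 108.
Combined cut positions: 18, 95, 108.
Linear molecule, 3 cuts → 4 fragments:
  1–18 → 18 bp
  19–95 → 77 bp
  96–108 → 13 bp
  109–224 → 116 bp
Sorted largest to smallest: 116, 77, 18, 13 bp.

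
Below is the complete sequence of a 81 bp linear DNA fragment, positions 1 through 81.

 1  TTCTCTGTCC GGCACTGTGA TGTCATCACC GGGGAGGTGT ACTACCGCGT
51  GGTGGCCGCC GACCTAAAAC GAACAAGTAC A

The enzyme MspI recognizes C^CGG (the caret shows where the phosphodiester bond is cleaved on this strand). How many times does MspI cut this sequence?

2

CCGG occurs starting at positions 9, 29.
MspI cuts at 2 sites.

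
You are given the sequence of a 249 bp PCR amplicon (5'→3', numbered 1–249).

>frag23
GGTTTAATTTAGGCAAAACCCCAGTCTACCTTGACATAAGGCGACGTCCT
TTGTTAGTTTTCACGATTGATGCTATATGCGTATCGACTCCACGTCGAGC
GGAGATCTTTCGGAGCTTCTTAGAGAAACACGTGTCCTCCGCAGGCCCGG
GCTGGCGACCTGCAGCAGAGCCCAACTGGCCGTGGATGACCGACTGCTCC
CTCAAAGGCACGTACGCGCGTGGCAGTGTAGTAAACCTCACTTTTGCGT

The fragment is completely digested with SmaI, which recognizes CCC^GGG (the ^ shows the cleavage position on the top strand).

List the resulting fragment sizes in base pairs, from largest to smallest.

The SmaI site (CCCGGG) starts at position 146.
SmaI cuts after base 3 of each site, so after position 148.
Linear molecule, 1 cut → 2 fragments:
  1–148 → 148 bp
  149–249 → 101 bp
Sorted largest to smallest: 148, 101 bp.

148, 101 bp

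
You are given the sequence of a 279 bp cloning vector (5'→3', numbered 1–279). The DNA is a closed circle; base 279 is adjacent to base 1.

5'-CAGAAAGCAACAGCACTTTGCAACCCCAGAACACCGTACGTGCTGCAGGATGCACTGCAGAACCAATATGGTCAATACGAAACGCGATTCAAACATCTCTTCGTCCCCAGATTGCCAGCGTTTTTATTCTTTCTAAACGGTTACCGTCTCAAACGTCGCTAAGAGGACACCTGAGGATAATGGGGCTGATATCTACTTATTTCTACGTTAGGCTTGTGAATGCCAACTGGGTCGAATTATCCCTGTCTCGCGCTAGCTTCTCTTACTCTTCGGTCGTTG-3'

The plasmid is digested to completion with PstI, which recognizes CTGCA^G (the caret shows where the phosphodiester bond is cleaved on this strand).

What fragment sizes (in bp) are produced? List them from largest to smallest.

267, 12 bp

PstI sites (CTGCAG) start at positions 43, 55.
PstI cuts after base 5 of each site (before the last base), so after positions 47, 59.
Circular molecule, 2 cuts → 2 fragments:
  48–59 → 12 bp
  60–279 then 1–47 → 220 + 47 = 267 bp
Sorted largest to smallest: 267, 12 bp.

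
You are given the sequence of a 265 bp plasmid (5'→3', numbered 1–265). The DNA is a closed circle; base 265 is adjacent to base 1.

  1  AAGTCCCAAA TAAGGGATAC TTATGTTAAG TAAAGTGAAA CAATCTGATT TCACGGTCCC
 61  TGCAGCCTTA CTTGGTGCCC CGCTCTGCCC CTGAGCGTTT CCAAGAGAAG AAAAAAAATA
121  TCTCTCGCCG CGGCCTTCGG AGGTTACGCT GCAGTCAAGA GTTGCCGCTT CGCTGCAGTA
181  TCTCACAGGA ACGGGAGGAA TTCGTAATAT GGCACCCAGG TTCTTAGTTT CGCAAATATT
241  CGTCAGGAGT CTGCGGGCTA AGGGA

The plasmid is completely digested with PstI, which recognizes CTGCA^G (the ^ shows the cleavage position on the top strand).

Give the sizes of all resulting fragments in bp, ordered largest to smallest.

152, 89, 24 bp

PstI sites (CTGCAG) start at positions 60, 149, 173.
PstI cuts after base 5 of each site (before the last base), so after positions 64, 153, 177.
Circular molecule, 3 cuts → 3 fragments:
  65–153 → 89 bp
  154–177 → 24 bp
  178–265 then 1–64 → 88 + 64 = 152 bp
Sorted largest to smallest: 152, 89, 24 bp.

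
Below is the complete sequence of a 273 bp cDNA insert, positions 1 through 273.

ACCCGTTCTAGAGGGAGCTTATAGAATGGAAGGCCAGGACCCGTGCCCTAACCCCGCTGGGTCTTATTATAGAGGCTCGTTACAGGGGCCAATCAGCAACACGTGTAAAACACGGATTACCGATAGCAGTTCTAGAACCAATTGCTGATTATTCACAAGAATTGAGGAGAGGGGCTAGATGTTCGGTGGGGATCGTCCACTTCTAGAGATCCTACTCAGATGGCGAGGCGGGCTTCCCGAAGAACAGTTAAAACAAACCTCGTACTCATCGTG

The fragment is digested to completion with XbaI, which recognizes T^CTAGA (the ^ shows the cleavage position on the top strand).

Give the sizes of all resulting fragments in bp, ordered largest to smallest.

XbaI sites (TCTAGA) start at positions 7, 131, 202.
XbaI cuts after the first base of each site, so after positions 7, 131, 202.
Linear molecule, 3 cuts → 4 fragments:
  1–7 → 7 bp
  8–131 → 124 bp
  132–202 → 71 bp
  203–273 → 71 bp
Sorted largest to smallest: 124, 71, 71, 7 bp.

124, 71, 71, 7 bp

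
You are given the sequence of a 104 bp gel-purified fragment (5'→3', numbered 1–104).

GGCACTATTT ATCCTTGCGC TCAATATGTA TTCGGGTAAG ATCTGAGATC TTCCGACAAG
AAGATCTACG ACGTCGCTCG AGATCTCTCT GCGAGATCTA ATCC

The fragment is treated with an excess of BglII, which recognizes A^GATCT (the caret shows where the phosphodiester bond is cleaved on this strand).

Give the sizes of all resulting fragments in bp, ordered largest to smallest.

BglII sites (AGATCT) start at positions 39, 46, 62, 81, 94.
BglII cuts after the first base of each site, so after positions 39, 46, 62, 81, 94.
Linear molecule, 5 cuts → 6 fragments:
  1–39 → 39 bp
  40–46 → 7 bp
  47–62 → 16 bp
  63–81 → 19 bp
  82–94 → 13 bp
  95–104 → 10 bp
Sorted largest to smallest: 39, 19, 16, 13, 10, 7 bp.

39, 19, 16, 13, 10, 7 bp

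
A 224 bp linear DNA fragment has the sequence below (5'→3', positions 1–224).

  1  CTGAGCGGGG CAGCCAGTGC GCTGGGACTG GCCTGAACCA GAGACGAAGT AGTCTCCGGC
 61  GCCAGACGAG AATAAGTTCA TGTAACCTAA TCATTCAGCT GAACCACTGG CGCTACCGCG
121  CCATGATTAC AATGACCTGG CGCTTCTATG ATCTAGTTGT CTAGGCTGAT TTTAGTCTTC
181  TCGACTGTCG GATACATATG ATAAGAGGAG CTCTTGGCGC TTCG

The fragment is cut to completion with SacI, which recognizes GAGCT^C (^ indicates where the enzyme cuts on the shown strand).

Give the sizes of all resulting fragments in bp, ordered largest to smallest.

212, 12 bp

The SacI site (GAGCTC) starts at position 208.
SacI cuts after base 5 of each site (before the last base), so after position 212.
Linear molecule, 1 cut → 2 fragments:
  1–212 → 212 bp
  213–224 → 12 bp
Sorted largest to smallest: 212, 12 bp.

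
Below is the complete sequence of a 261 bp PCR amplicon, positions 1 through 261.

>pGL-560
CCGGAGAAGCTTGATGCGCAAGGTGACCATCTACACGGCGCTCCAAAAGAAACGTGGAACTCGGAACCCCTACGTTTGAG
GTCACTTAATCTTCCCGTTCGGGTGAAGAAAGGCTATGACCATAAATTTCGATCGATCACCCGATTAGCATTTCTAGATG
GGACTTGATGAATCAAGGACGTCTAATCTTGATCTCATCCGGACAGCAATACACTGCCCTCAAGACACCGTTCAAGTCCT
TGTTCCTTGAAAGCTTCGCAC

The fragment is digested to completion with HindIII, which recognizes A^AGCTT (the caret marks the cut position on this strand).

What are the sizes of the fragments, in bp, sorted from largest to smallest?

HindIII sites (AAGCTT) start at positions 7, 251.
HindIII cuts after the first base of each site, so after positions 7, 251.
Linear molecule, 2 cuts → 3 fragments:
  1–7 → 7 bp
  8–251 → 244 bp
  252–261 → 10 bp
Sorted largest to smallest: 244, 10, 7 bp.

244, 10, 7 bp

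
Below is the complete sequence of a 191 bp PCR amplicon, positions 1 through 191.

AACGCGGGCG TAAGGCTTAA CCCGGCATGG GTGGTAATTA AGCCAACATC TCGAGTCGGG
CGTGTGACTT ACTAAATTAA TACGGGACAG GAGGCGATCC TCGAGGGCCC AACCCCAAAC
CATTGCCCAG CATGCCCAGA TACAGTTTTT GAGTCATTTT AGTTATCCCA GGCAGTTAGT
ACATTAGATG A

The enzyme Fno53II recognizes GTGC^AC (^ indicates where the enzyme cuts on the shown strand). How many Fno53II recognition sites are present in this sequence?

No occurrence of GTGCAC is present in the sequence.
Fno53II does not cut: 0 sites.

0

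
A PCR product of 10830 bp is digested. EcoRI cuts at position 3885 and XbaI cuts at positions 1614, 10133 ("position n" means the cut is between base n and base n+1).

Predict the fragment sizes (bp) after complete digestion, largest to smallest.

Combined cut positions (sorted): 1614, 3885, 10133.
Linear molecule, 3 cuts → 4 fragments:
  1614 − 0 = 1614 bp
  3885 − 1614 = 2271 bp
  10133 − 3885 = 6248 bp
  10830 − 10133 = 697 bp
Sorted largest to smallest: 6248, 2271, 1614, 697 bp.

6248, 2271, 1614, 697 bp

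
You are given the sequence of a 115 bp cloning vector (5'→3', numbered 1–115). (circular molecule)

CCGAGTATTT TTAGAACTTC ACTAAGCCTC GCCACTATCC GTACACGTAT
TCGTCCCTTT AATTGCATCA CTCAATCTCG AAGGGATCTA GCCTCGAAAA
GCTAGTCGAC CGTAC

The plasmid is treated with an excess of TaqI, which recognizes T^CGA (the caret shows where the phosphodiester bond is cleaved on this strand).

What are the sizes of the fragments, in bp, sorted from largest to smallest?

87, 16, 12 bp

TaqI sites (TCGA) start at positions 78, 94, 106.
TaqI cuts after the first base of each site, so after positions 78, 94, 106.
Circular molecule, 3 cuts → 3 fragments:
  79–94 → 16 bp
  95–106 → 12 bp
  107–115 then 1–78 → 9 + 78 = 87 bp
Sorted largest to smallest: 87, 16, 12 bp.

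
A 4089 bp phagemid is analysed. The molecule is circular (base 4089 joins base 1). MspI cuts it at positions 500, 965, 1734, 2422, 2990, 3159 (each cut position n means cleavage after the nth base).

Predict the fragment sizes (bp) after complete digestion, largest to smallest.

1430, 769, 688, 568, 465, 169 bp

Circular molecule, 6 cuts → 6 fragments:
  965 − 500 = 465 bp
  1734 − 965 = 769 bp
  2422 − 1734 = 688 bp
  2990 − 2422 = 568 bp
  3159 − 2990 = 169 bp
  wrap: 4089 − 3159 + 500 = 1430 bp
Sorted largest to smallest: 1430, 769, 688, 568, 465, 169 bp.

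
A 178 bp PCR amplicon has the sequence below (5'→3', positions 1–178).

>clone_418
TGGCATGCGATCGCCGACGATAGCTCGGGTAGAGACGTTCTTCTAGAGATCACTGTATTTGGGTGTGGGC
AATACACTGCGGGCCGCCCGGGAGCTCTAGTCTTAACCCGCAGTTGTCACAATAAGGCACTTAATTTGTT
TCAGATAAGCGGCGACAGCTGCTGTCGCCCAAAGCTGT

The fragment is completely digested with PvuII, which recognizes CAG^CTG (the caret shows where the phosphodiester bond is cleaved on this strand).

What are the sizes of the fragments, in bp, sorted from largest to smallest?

The PvuII site (CAGCTG) starts at position 156.
PvuII cuts after base 3 of each site, so after position 158.
Linear molecule, 1 cut → 2 fragments:
  1–158 → 158 bp
  159–178 → 20 bp
Sorted largest to smallest: 158, 20 bp.

158, 20 bp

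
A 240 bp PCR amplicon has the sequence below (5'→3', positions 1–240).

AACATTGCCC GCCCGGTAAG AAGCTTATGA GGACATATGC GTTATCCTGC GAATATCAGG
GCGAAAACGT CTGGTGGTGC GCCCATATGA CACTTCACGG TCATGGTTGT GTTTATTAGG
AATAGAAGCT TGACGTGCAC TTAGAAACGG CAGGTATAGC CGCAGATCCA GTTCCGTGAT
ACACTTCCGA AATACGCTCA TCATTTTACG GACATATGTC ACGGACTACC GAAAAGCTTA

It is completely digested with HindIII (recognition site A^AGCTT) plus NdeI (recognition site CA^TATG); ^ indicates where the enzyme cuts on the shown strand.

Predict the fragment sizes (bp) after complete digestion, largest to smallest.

88, 50, 41, 21, 20, 14, 6 bp

HindIII sites (AAGCTT) start at positions 21, 126, 234.
HindIII cuts after the first base of each site, so after positions 21, 126, 234.
NdeI sites (CATATG) start at positions 34, 84, 213.
NdeI cuts after base 2 of each site, so after positions 35, 85, 214.
Combined cut positions: 21, 35, 85, 126, 214, 234.
Linear molecule, 6 cuts → 7 fragments:
  1–21 → 21 bp
  22–35 → 14 bp
  36–85 → 50 bp
  86–126 → 41 bp
  127–214 → 88 bp
  215–234 → 20 bp
  235–240 → 6 bp
Sorted largest to smallest: 88, 50, 41, 21, 20, 14, 6 bp.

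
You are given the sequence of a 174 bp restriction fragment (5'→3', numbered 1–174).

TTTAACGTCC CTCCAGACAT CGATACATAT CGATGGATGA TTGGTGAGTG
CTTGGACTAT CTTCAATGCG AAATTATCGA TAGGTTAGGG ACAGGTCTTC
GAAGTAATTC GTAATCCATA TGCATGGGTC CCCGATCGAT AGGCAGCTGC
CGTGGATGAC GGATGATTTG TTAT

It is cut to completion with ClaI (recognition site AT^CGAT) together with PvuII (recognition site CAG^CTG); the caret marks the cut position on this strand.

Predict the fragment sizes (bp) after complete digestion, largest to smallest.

59, 47, 28, 20, 10, 10 bp

ClaI sites (ATCGAT) start at positions 19, 29, 76, 135.
ClaI cuts after base 2 of each site, so after positions 20, 30, 77, 136.
The PvuII site (CAGCTG) starts at position 144.
PvuII cuts after base 3 of each site, so after position 146.
Combined cut positions: 20, 30, 77, 136, 146.
Linear molecule, 5 cuts → 6 fragments:
  1–20 → 20 bp
  21–30 → 10 bp
  31–77 → 47 bp
  78–136 → 59 bp
  137–146 → 10 bp
  147–174 → 28 bp
Sorted largest to smallest: 59, 47, 28, 20, 10, 10 bp.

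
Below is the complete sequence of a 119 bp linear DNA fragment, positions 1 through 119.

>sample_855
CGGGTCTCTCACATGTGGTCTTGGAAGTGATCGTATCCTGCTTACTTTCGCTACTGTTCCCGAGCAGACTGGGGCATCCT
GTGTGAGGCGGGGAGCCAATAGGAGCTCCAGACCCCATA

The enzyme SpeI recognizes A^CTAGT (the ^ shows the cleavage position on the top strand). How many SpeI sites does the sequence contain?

0

No occurrence of ACTAGT is present in the sequence.
SpeI does not cut: 0 sites.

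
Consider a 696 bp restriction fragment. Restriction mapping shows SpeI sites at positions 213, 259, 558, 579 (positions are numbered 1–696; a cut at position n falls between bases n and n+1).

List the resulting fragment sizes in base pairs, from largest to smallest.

Linear molecule, 4 cuts → 5 fragments:
  213 − 0 = 213 bp
  259 − 213 = 46 bp
  558 − 259 = 299 bp
  579 − 558 = 21 bp
  696 − 579 = 117 bp
Sorted largest to smallest: 299, 213, 117, 46, 21 bp.

299, 213, 117, 46, 21 bp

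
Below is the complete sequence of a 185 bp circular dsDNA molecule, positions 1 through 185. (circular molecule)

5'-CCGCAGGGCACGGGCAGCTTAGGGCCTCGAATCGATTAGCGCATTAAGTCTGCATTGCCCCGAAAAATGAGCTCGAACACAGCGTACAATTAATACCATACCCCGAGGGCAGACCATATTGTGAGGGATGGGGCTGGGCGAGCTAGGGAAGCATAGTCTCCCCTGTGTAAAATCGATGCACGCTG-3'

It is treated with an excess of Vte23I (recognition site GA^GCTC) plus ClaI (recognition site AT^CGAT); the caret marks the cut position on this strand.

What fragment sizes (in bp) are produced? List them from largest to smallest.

103, 44, 38 bp

The Vte23I site (GAGCTC) starts at position 69.
Vte23I cuts after base 2 of each site, so after position 70.
ClaI sites (ATCGAT) start at positions 31, 172.
ClaI cuts after base 2 of each site, so after positions 32, 173.
Combined cut positions: 32, 70, 173.
Circular molecule, 3 cuts → 3 fragments:
  33–70 → 38 bp
  71–173 → 103 bp
  174–185 then 1–32 → 12 + 32 = 44 bp
Sorted largest to smallest: 103, 44, 38 bp.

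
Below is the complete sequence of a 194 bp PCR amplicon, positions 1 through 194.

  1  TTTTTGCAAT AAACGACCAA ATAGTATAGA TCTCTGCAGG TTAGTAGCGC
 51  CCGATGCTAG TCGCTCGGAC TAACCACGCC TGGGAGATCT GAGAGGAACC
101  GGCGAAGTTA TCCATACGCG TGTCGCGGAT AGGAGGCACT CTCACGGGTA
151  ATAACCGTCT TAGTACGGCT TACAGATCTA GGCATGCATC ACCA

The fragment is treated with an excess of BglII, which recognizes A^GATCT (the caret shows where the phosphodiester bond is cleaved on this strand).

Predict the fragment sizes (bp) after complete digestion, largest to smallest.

89, 57, 28, 20 bp

BglII sites (AGATCT) start at positions 28, 85, 174.
BglII cuts after the first base of each site, so after positions 28, 85, 174.
Linear molecule, 3 cuts → 4 fragments:
  1–28 → 28 bp
  29–85 → 57 bp
  86–174 → 89 bp
  175–194 → 20 bp
Sorted largest to smallest: 89, 57, 28, 20 bp.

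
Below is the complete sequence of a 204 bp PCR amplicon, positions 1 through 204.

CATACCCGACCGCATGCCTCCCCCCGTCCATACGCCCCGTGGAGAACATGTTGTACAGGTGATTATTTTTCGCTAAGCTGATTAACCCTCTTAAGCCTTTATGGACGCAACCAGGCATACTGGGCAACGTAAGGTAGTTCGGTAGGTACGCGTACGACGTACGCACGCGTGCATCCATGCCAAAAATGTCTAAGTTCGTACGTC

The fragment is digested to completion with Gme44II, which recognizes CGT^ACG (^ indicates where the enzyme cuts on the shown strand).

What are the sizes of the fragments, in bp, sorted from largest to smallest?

153, 39, 7, 5 bp

Gme44II sites (CGTACG) start at positions 151, 158, 197.
Gme44II cuts after base 3 of each site, so after positions 153, 160, 199.
Linear molecule, 3 cuts → 4 fragments:
  1–153 → 153 bp
  154–160 → 7 bp
  161–199 → 39 bp
  200–204 → 5 bp
Sorted largest to smallest: 153, 39, 7, 5 bp.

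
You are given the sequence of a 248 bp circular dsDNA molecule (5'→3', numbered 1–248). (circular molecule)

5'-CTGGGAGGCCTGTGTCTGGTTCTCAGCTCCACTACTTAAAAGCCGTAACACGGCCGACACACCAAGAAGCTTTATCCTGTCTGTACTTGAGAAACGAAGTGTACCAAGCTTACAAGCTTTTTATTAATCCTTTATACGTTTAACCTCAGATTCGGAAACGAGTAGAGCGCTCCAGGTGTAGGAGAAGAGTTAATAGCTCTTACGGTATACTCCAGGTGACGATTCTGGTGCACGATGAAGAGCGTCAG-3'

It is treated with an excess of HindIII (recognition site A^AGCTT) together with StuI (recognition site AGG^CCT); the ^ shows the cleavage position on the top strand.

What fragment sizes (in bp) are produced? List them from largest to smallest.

142, 59, 39, 8 bp

HindIII sites (AAGCTT) start at positions 67, 106, 114.
HindIII cuts after the first base of each site, so after positions 67, 106, 114.
The StuI site (AGGCCT) starts at position 6.
StuI cuts after base 3 of each site, so after position 8.
Combined cut positions: 8, 67, 106, 114.
Circular molecule, 4 cuts → 4 fragments:
  9–67 → 59 bp
  68–106 → 39 bp
  107–114 → 8 bp
  115–248 then 1–8 → 134 + 8 = 142 bp
Sorted largest to smallest: 142, 59, 39, 8 bp.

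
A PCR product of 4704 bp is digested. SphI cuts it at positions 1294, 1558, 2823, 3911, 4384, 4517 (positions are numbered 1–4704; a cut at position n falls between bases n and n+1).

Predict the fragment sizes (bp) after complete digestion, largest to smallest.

1294, 1265, 1088, 473, 264, 187, 133 bp

Linear molecule, 6 cuts → 7 fragments:
  1294 − 0 = 1294 bp
  1558 − 1294 = 264 bp
  2823 − 1558 = 1265 bp
  3911 − 2823 = 1088 bp
  4384 − 3911 = 473 bp
  4517 − 4384 = 133 bp
  4704 − 4517 = 187 bp
Sorted largest to smallest: 1294, 1265, 1088, 473, 264, 187, 133 bp.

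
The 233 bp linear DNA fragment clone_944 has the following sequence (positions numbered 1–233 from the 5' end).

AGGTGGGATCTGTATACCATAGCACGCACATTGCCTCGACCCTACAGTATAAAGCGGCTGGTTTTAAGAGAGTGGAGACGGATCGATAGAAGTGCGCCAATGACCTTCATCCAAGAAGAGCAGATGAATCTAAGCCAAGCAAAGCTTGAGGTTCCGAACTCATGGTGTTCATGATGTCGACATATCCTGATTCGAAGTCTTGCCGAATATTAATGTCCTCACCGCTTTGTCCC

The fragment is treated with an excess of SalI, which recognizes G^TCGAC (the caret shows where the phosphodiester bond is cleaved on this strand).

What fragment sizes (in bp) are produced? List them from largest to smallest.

The SalI site (GTCGAC) starts at position 176.
SalI cuts after the first base of each site, so after position 176.
Linear molecule, 1 cut → 2 fragments:
  1–176 → 176 bp
  177–233 → 57 bp
Sorted largest to smallest: 176, 57 bp.

176, 57 bp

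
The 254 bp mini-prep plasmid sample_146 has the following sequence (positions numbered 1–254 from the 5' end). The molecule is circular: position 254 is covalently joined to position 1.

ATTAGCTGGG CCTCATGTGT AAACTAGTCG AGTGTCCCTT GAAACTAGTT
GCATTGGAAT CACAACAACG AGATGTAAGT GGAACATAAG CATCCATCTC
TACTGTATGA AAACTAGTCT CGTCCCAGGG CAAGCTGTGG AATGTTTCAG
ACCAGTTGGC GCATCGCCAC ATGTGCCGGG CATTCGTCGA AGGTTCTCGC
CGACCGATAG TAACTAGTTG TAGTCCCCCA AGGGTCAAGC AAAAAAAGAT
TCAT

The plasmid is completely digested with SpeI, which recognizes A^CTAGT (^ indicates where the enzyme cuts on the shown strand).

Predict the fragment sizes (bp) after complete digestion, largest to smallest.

100, 69, 64, 21 bp

SpeI sites (ACTAGT) start at positions 23, 44, 113, 213.
SpeI cuts after the first base of each site, so after positions 23, 44, 113, 213.
Circular molecule, 4 cuts → 4 fragments:
  24–44 → 21 bp
  45–113 → 69 bp
  114–213 → 100 bp
  214–254 then 1–23 → 41 + 23 = 64 bp
Sorted largest to smallest: 100, 69, 64, 21 bp.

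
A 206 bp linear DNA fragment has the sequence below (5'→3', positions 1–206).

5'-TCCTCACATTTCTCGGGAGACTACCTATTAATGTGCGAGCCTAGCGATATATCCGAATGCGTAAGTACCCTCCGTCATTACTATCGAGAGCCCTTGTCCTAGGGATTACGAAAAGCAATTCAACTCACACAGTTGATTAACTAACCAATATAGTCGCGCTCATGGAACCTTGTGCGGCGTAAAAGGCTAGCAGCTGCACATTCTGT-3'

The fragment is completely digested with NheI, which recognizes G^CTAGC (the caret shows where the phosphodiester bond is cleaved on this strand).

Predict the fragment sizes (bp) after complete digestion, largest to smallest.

186, 20 bp

The NheI site (GCTAGC) starts at position 186.
NheI cuts after the first base of each site, so after position 186.
Linear molecule, 1 cut → 2 fragments:
  1–186 → 186 bp
  187–206 → 20 bp
Sorted largest to smallest: 186, 20 bp.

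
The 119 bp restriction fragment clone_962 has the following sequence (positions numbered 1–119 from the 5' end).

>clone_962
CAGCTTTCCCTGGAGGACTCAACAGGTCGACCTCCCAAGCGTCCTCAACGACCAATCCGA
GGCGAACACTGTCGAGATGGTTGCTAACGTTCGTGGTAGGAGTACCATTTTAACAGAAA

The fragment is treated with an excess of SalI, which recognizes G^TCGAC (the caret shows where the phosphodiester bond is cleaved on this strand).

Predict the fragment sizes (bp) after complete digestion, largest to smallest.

93, 26 bp

The SalI site (GTCGAC) starts at position 26.
SalI cuts after the first base of each site, so after position 26.
Linear molecule, 1 cut → 2 fragments:
  1–26 → 26 bp
  27–119 → 93 bp
Sorted largest to smallest: 93, 26 bp.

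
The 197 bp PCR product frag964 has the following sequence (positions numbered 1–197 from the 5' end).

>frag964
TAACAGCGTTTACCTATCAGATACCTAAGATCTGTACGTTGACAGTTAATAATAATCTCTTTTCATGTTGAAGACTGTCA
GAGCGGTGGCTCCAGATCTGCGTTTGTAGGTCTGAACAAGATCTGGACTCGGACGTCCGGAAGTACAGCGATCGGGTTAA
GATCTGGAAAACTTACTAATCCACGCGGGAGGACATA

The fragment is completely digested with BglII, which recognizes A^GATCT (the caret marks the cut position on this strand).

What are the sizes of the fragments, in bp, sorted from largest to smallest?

66, 41, 37, 28, 25 bp

BglII sites (AGATCT) start at positions 28, 94, 119, 160.
BglII cuts after the first base of each site, so after positions 28, 94, 119, 160.
Linear molecule, 4 cuts → 5 fragments:
  1–28 → 28 bp
  29–94 → 66 bp
  95–119 → 25 bp
  120–160 → 41 bp
  161–197 → 37 bp
Sorted largest to smallest: 66, 41, 37, 28, 25 bp.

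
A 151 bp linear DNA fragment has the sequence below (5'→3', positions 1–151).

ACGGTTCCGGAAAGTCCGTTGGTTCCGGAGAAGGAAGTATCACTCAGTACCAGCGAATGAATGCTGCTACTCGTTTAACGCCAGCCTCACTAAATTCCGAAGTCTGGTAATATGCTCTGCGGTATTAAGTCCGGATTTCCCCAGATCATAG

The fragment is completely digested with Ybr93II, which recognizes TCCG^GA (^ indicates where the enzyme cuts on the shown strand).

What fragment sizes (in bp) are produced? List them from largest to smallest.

106, 18, 18, 9 bp

Ybr93II sites (TCCGGA) start at positions 6, 24, 130.
Ybr93II cuts after base 4 of each site, so after positions 9, 27, 133.
Linear molecule, 3 cuts → 4 fragments:
  1–9 → 9 bp
  10–27 → 18 bp
  28–133 → 106 bp
  134–151 → 18 bp
Sorted largest to smallest: 106, 18, 18, 9 bp.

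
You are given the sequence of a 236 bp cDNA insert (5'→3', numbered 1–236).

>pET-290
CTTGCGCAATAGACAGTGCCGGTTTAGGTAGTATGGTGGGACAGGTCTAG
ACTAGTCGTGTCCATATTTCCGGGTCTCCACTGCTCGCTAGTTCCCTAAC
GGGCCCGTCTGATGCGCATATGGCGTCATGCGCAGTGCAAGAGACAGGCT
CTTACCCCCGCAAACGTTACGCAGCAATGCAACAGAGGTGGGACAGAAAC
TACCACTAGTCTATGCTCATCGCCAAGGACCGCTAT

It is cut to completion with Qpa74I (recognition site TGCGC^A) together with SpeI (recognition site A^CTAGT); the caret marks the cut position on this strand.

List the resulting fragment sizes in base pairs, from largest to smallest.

Qpa74I sites (TGCGCA) start at positions 3, 113, 129.
Qpa74I cuts after base 5 of each site (before the last base), so after positions 7, 117, 133.
SpeI sites (ACTAGT) start at positions 51, 205.
SpeI cuts after the first base of each site, so after positions 51, 205.
Combined cut positions: 7, 51, 117, 133, 205.
Linear molecule, 5 cuts → 6 fragments:
  1–7 → 7 bp
  8–51 → 44 bp
  52–117 → 66 bp
  118–133 → 16 bp
  134–205 → 72 bp
  206–236 → 31 bp
Sorted largest to smallest: 72, 66, 44, 31, 16, 7 bp.

72, 66, 44, 31, 16, 7 bp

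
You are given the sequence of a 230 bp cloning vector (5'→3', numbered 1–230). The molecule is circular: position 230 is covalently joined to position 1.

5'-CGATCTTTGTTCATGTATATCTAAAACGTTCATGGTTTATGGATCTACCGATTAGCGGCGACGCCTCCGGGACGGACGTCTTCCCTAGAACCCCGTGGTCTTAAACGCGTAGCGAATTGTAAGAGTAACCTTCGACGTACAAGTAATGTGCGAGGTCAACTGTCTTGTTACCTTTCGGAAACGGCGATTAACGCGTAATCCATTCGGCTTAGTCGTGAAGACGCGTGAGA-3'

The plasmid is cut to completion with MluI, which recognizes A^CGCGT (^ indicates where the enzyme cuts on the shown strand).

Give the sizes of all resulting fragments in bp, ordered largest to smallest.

MluI sites (ACGCGT) start at positions 105, 191, 221.
MluI cuts after the first base of each site, so after positions 105, 191, 221.
Circular molecule, 3 cuts → 3 fragments:
  106–191 → 86 bp
  192–221 → 30 bp
  222–230 then 1–105 → 9 + 105 = 114 bp
Sorted largest to smallest: 114, 86, 30 bp.

114, 86, 30 bp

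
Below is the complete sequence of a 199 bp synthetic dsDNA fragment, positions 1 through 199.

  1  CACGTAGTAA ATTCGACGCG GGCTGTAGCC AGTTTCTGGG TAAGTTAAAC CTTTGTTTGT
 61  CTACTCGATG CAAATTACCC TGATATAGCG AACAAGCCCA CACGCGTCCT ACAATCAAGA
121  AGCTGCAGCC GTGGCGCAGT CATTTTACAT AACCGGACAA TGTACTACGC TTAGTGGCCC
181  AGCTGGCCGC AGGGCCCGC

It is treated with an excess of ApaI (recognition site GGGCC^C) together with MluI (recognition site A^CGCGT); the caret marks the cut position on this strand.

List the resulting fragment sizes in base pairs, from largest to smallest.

The ApaI site (GGGCCC) starts at position 192.
ApaI cuts after base 5 of each site (before the last base), so after position 196.
The MluI site (ACGCGT) starts at position 102.
MluI cuts after the first base of each site, so after position 102.
Combined cut positions: 102, 196.
Linear molecule, 2 cuts → 3 fragments:
  1–102 → 102 bp
  103–196 → 94 bp
  197–199 → 3 bp
Sorted largest to smallest: 102, 94, 3 bp.

102, 94, 3 bp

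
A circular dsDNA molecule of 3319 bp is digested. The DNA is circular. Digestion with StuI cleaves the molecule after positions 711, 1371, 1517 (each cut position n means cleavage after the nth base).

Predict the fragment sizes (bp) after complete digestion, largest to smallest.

2513, 660, 146 bp

Circular molecule, 3 cuts → 3 fragments:
  1371 − 711 = 660 bp
  1517 − 1371 = 146 bp
  wrap: 3319 − 1517 + 711 = 2513 bp
Sorted largest to smallest: 2513, 660, 146 bp.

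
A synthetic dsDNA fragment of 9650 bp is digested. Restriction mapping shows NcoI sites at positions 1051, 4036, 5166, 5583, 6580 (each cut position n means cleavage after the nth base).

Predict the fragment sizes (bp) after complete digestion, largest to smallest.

Linear molecule, 5 cuts → 6 fragments:
  1051 − 0 = 1051 bp
  4036 − 1051 = 2985 bp
  5166 − 4036 = 1130 bp
  5583 − 5166 = 417 bp
  6580 − 5583 = 997 bp
  9650 − 6580 = 3070 bp
Sorted largest to smallest: 3070, 2985, 1130, 1051, 997, 417 bp.

3070, 2985, 1130, 1051, 997, 417 bp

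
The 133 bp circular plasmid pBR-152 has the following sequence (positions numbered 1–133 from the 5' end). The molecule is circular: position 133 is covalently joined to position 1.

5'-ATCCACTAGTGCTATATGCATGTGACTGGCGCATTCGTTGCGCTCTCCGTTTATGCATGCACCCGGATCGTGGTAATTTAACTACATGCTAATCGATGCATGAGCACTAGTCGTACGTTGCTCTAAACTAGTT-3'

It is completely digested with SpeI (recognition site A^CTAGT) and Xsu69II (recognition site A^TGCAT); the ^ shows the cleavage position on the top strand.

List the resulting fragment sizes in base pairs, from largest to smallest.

SpeI sites (ACTAGT) start at positions 5, 106, 127.
SpeI cuts after the first base of each site, so after positions 5, 106, 127.
Xsu69II sites (ATGCAT) start at positions 16, 53, 96.
Xsu69II cuts after the first base of each site, so after positions 16, 53, 96.
Combined cut positions: 5, 16, 53, 96, 106, 127.
Circular molecule, 6 cuts → 6 fragments:
  6–16 → 11 bp
  17–53 → 37 bp
  54–96 → 43 bp
  97–106 → 10 bp
  107–127 → 21 bp
  128–133 then 1–5 → 6 + 5 = 11 bp
Sorted largest to smallest: 43, 37, 21, 11, 11, 10 bp.

43, 37, 21, 11, 11, 10 bp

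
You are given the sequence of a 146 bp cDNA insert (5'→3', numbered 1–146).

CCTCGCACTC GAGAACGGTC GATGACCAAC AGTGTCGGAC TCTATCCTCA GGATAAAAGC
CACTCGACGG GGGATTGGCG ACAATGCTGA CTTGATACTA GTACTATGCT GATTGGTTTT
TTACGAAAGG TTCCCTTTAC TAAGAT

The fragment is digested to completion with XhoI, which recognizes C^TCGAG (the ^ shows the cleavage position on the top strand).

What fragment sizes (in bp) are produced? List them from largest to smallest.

The XhoI site (CTCGAG) starts at position 8.
XhoI cuts after the first base of each site, so after position 8.
Linear molecule, 1 cut → 2 fragments:
  1–8 → 8 bp
  9–146 → 138 bp
Sorted largest to smallest: 138, 8 bp.

138, 8 bp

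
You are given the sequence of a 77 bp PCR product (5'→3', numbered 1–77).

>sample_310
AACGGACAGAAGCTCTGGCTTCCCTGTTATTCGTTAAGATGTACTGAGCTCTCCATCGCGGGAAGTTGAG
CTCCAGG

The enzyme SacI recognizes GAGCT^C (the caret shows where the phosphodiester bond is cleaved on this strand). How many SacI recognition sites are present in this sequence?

2

GAGCTC occurs starting at positions 46, 68.
SacI cuts at 2 sites.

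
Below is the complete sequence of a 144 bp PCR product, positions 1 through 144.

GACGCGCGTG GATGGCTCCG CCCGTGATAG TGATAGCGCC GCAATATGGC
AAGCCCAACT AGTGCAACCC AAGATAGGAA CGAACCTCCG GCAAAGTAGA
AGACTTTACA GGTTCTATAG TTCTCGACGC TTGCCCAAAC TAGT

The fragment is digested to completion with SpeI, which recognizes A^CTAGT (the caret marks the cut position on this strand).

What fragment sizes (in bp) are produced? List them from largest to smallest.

81, 58, 5 bp

SpeI sites (ACTAGT) start at positions 58, 139.
SpeI cuts after the first base of each site, so after positions 58, 139.
Linear molecule, 2 cuts → 3 fragments:
  1–58 → 58 bp
  59–139 → 81 bp
  140–144 → 5 bp
Sorted largest to smallest: 81, 58, 5 bp.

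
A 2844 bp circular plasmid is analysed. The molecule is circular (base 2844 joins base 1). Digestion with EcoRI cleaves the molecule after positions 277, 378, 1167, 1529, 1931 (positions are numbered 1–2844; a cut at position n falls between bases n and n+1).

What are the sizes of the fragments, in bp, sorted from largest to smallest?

1190, 789, 402, 362, 101 bp

Circular molecule, 5 cuts → 5 fragments:
  378 − 277 = 101 bp
  1167 − 378 = 789 bp
  1529 − 1167 = 362 bp
  1931 − 1529 = 402 bp
  wrap: 2844 − 1931 + 277 = 1190 bp
Sorted largest to smallest: 1190, 789, 402, 362, 101 bp.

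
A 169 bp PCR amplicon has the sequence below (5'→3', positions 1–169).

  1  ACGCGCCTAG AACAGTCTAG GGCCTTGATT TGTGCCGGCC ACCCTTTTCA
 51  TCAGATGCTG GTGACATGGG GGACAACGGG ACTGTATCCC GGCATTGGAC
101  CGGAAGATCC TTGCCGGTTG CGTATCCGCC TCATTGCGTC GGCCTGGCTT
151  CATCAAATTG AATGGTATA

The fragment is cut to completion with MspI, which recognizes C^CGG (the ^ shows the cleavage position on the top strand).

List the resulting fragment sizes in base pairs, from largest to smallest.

MspI sites (CCGG) start at positions 35, 89, 100, 114.
MspI cuts after the first base of each site, so after positions 35, 89, 100, 114.
Linear molecule, 4 cuts → 5 fragments:
  1–35 → 35 bp
  36–89 → 54 bp
  90–100 → 11 bp
  101–114 → 14 bp
  115–169 → 55 bp
Sorted largest to smallest: 55, 54, 35, 14, 11 bp.

55, 54, 35, 14, 11 bp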